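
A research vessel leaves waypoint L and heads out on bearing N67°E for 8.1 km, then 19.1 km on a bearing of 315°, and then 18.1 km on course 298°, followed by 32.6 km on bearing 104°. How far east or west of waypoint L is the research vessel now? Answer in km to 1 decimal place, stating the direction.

Leg 1 (N67°E, 8.1 km): east 8.1 sin 67° = 7.46, north 8.1 cos 67° = 3.16
Leg 2 (315°, 19.1 km): east 19.1 sin 315° = -13.51, north 19.1 cos 315° = 13.51
Leg 3 (298°, 18.1 km): east 18.1 sin 298° = -15.98, north 18.1 cos 298° = 8.50
Leg 4 (104°, 32.6 km): east 32.6 sin 104° = 31.63, north 32.6 cos 104° = -7.89
Net east component: 9.60 km.

9.6 km east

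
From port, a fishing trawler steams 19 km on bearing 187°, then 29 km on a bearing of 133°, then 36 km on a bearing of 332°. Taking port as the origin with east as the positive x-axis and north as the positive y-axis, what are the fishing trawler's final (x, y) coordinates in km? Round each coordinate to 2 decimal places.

Leg 1 (187°, 19 km): east 19 sin 187° = -2.32, north 19 cos 187° = -18.86
Leg 2 (133°, 29 km): east 29 sin 133° = 21.21, north 29 cos 133° = -19.78
Leg 3 (332°, 36 km): east 36 sin 332° = -16.90, north 36 cos 332° = 31.79
Summing: 1.99 km east, -6.85 km north → (1.99, -6.85).

(1.99, -6.85)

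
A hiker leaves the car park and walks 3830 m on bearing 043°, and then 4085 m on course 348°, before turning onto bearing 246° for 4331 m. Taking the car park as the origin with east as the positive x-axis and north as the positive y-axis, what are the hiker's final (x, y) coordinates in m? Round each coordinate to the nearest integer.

(-2194, 5035)

Leg 1 (043°, 3830 m): east 3830 sin 43° = 2612.05, north 3830 cos 43° = 2801.08
Leg 2 (348°, 4085 m): east 4085 sin 348° = -849.32, north 4085 cos 348° = 3995.73
Leg 3 (246°, 4331 m): east 4331 sin 246° = -3956.57, north 4331 cos 246° = -1761.58
Summing: -2193.83 m east, 5035.24 m north → (-2194, 5035).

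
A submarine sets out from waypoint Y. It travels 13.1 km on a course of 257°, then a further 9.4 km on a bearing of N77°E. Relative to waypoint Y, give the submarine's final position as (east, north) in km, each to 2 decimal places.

Leg 1 (257°, 13.1 km): east 13.1 sin 257° = -12.76, north 13.1 cos 257° = -2.95
Leg 2 (N77°E, 9.4 km): east 9.4 sin 77° = 9.16, north 9.4 cos 77° = 2.11
Summing: -3.61 km east, -0.83 km north → (-3.61, -0.83).

(-3.61, -0.83)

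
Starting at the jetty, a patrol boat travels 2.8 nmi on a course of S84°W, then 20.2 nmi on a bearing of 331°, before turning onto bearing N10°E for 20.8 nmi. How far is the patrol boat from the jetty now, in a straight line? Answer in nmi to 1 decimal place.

Leg 1 (S84°W, 2.8 nmi): east 2.8 sin 264° = -2.78, north 2.8 cos 264° = -0.29
Leg 2 (331°, 20.2 nmi): east 20.2 sin 331° = -9.79, north 20.2 cos 331° = 17.67
Leg 3 (N10°E, 20.8 nmi): east 20.8 sin 10° = 3.61, north 20.8 cos 10° = 20.48
Net: -8.97 east, 37.86 north. Distance = √((-8.97)² + (37.86)²) = 38.906 nmi.

38.9 nmi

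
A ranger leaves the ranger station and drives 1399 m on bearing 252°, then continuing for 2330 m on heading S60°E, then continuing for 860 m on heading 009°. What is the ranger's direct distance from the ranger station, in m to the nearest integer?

Leg 1 (252°, 1399 m): east 1399 sin 252° = -1330.53, north 1399 cos 252° = -432.31
Leg 2 (S60°E, 2330 m): east 2330 sin 120° = 2017.84, north 2330 cos 120° = -1165.00
Leg 3 (009°, 860 m): east 860 sin 9° = 134.53, north 860 cos 9° = 849.41
Net: 821.84 east, -747.90 north. Distance = √((821.84)² + (-747.90)²) = 1111.210 m.

1111 m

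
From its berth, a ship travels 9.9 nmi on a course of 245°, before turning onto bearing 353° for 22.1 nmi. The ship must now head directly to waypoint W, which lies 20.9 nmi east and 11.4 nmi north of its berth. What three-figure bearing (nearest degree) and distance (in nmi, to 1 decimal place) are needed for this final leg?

101°, 33.2 nmi

Leg 1 (245°, 9.9 nmi): east 9.9 sin 245° = -8.97, north 9.9 cos 245° = -4.18
Leg 2 (353°, 22.1 nmi): east 22.1 sin 353° = -2.69, north 22.1 cos 353° = 21.94
Current position: (-11.67, 17.75). Target: (20.9, 11.4). Remaining: Δeast = 32.57, Δnorth = -6.35.
Bearing = atan2(32.57, -6.35) mod 360° = 101.04°; distance = √((32.57)² + (-6.35)²) = 33.179 nmi.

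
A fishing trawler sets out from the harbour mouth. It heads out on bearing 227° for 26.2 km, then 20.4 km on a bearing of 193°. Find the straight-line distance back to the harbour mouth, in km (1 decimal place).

44.6 km

Leg 1 (227°, 26.2 km): east 26.2 sin 227° = -19.16, north 26.2 cos 227° = -17.87
Leg 2 (193°, 20.4 km): east 20.4 sin 193° = -4.59, north 20.4 cos 193° = -19.88
Net: -23.75 east, -37.75 north. Distance = √((-23.75)² + (-37.75)²) = 44.596 km.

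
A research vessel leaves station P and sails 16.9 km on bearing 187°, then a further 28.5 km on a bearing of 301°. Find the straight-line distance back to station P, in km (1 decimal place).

Leg 1 (187°, 16.9 km): east 16.9 sin 187° = -2.06, north 16.9 cos 187° = -16.77
Leg 2 (301°, 28.5 km): east 28.5 sin 301° = -24.43, north 28.5 cos 301° = 14.68
Net: -26.49 east, -2.10 north. Distance = √((-26.49)² + (-2.10)²) = 26.572 km.

26.6 km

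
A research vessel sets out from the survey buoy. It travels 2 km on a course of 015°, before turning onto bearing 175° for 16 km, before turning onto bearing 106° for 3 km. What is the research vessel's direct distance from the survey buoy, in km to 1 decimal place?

15.6 km

Leg 1 (015°, 2 km): east 2 sin 15° = 0.52, north 2 cos 15° = 1.93
Leg 2 (175°, 16 km): east 16 sin 175° = 1.39, north 16 cos 175° = -15.94
Leg 3 (106°, 3 km): east 3 sin 106° = 2.88, north 3 cos 106° = -0.83
Net: 4.80 east, -14.83 north. Distance = √((4.80)² + (-14.83)²) = 15.590 km.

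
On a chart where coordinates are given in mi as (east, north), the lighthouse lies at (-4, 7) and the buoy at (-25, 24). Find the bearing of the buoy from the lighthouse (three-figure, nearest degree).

Δeast = -25 − -4 = -21.00; Δnorth = 24 − 7 = 17.00.
Bearing = atan2(Δeast, Δnorth) mod 360° = 308.99° ≈ 309°.

309°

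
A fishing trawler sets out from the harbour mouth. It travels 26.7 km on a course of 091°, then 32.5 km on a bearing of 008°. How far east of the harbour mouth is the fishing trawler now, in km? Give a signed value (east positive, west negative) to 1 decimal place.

Leg 1 (091°, 26.7 km): east 26.7 sin 91° = 26.70, north 26.7 cos 91° = -0.47
Leg 2 (008°, 32.5 km): east 32.5 sin 8° = 4.52, north 32.5 cos 8° = 32.18
Net east component: 31.22 km.

31.2 km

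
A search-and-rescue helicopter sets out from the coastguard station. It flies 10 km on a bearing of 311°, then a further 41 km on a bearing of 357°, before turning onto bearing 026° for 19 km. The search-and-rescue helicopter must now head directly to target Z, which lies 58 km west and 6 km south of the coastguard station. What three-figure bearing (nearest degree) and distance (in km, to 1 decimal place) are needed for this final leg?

Leg 1 (311°, 10 km): east 10 sin 311° = -7.55, north 10 cos 311° = 6.56
Leg 2 (357°, 41 km): east 41 sin 357° = -2.15, north 41 cos 357° = 40.94
Leg 3 (026°, 19 km): east 19 sin 26° = 8.33, north 19 cos 26° = 17.08
Current position: (-1.36, 64.58). Target: (-58, -6). Remaining: Δeast = -56.64, Δnorth = -70.58.
Bearing = atan2(-56.64, -70.58) mod 360° = 218.74°; distance = √((-56.64)² + (-70.58)²) = 90.495 km.

219°, 90.5 km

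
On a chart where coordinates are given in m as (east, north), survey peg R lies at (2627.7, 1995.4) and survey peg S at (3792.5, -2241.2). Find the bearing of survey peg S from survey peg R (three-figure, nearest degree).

Δeast = 3792.5 − 2627.7 = 1164.80; Δnorth = -2241.2 − 1995.4 = -4236.60.
Bearing = atan2(Δeast, Δnorth) mod 360° = 164.63° ≈ 165°.

165°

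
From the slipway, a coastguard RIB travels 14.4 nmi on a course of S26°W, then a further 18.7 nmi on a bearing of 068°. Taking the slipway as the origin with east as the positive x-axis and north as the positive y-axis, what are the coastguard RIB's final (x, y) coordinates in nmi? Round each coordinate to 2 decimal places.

(11.03, -5.94)

Leg 1 (S26°W, 14.4 nmi): east 14.4 sin 206° = -6.31, north 14.4 cos 206° = -12.94
Leg 2 (068°, 18.7 nmi): east 18.7 sin 68° = 17.34, north 18.7 cos 68° = 7.01
Summing: 11.03 nmi east, -5.94 nmi north → (11.03, -5.94).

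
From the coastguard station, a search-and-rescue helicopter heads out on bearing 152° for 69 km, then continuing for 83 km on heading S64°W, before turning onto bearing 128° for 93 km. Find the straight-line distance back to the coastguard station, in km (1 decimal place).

Leg 1 (152°, 69 km): east 69 sin 152° = 32.39, north 69 cos 152° = -60.92
Leg 2 (S64°W, 83 km): east 83 sin 244° = -74.60, north 83 cos 244° = -36.38
Leg 3 (128°, 93 km): east 93 sin 128° = 73.29, north 93 cos 128° = -57.26
Net: 31.08 east, -154.56 north. Distance = √((31.08)² + (-154.56)²) = 157.658 km.

157.7 km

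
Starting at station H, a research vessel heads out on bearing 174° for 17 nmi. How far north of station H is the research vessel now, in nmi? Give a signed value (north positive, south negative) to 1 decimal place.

Leg 1 (174°, 17 nmi): east 17 sin 174° = 1.78, north 17 cos 174° = -16.91
Net north component: -16.91 nmi.

-16.9 nmi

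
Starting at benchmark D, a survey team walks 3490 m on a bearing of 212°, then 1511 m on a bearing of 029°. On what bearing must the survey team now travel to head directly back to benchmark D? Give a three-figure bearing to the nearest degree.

Leg 1 (212°, 3490 m): east 3490 sin 212° = -1849.42, north 3490 cos 212° = -2959.69
Leg 2 (029°, 1511 m): east 1511 sin 29° = 732.55, north 1511 cos 29° = 1321.55
Net displacement: -1116.87 east, -1638.14 north. Direction back to start is (1116.87, 1638.14): bearing = atan2(1116.87, 1638.14) mod 360° = 34.29° ≈ 034°.

034°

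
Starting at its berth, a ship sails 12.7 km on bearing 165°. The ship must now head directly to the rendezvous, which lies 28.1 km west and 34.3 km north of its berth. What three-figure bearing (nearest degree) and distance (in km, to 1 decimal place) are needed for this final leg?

326°, 56.2 km

Leg 1 (165°, 12.7 km): east 12.7 sin 165° = 3.29, north 12.7 cos 165° = -12.27
Current position: (3.29, -12.27). Target: (-28.1, 34.3). Remaining: Δeast = -31.39, Δnorth = 46.57.
Bearing = atan2(-31.39, 46.57) mod 360° = 326.02°; distance = √((-31.39)² + (46.57)²) = 56.157 km.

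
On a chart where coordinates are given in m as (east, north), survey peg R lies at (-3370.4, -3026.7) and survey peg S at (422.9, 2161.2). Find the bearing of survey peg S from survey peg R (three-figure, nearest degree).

036°

Δeast = 422.9 − -3370.4 = 3793.30; Δnorth = 2161.2 − -3026.7 = 5187.90.
Bearing = atan2(Δeast, Δnorth) mod 360° = 36.17° ≈ 036°.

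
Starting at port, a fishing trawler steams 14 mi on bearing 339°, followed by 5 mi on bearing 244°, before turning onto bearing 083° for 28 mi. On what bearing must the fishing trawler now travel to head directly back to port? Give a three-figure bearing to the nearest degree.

Leg 1 (339°, 14 mi): east 14 sin 339° = -5.02, north 14 cos 339° = 13.07
Leg 2 (244°, 5 mi): east 5 sin 244° = -4.49, north 5 cos 244° = -2.19
Leg 3 (083°, 28 mi): east 28 sin 83° = 27.79, north 28 cos 83° = 3.41
Net displacement: 18.28 east, 14.29 north. Direction back to start is (-18.28, -14.29): bearing = atan2(-18.28, -14.29) mod 360° = 231.98° ≈ 232°.

232°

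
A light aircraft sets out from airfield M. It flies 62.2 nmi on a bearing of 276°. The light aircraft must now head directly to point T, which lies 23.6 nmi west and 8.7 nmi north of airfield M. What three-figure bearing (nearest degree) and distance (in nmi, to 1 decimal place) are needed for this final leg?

Leg 1 (276°, 62.2 nmi): east 62.2 sin 276° = -61.86, north 62.2 cos 276° = 6.50
Current position: (-61.86, 6.50). Target: (-23.6, 8.7). Remaining: Δeast = 38.26, Δnorth = 2.20.
Bearing = atan2(38.26, 2.20) mod 360° = 86.71°; distance = √((38.26)² + (2.20)²) = 38.322 nmi.

087°, 38.3 nmi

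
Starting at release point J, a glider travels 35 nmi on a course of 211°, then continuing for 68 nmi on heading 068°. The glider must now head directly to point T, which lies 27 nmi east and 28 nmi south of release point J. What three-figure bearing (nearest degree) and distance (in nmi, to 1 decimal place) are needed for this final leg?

Leg 1 (211°, 35 nmi): east 35 sin 211° = -18.03, north 35 cos 211° = -30.00
Leg 2 (068°, 68 nmi): east 68 sin 68° = 63.05, north 68 cos 68° = 25.47
Current position: (45.02, -4.53). Target: (27, -28). Remaining: Δeast = -18.02, Δnorth = -23.47.
Bearing = atan2(-18.02, -23.47) mod 360° = 217.52°; distance = √((-18.02)² + (-23.47)²) = 29.593 nmi.

218°, 29.6 nmi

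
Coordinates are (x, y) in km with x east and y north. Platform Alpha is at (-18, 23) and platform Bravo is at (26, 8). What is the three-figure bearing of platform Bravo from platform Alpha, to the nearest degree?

Δeast = 26 − -18 = 44.00; Δnorth = 8 − 23 = -15.00.
Bearing = atan2(Δeast, Δnorth) mod 360° = 108.82° ≈ 109°.

109°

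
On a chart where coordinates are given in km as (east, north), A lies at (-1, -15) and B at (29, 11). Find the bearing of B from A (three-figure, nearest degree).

049°

Δeast = 29 − -1 = 30.00; Δnorth = 11 − -15 = 26.00.
Bearing = atan2(Δeast, Δnorth) mod 360° = 49.09° ≈ 049°.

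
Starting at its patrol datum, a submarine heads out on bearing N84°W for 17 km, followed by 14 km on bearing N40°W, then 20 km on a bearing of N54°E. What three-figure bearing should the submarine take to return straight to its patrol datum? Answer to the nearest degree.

Leg 1 (N84°W, 17 km): east 17 sin 276° = -16.91, north 17 cos 276° = 1.78
Leg 2 (N40°W, 14 km): east 14 sin 320° = -9.00, north 14 cos 320° = 10.72
Leg 3 (N54°E, 20 km): east 20 sin 54° = 16.18, north 20 cos 54° = 11.76
Net displacement: -9.73 east, 24.26 north. Direction back to start is (9.73, -24.26): bearing = atan2(9.73, -24.26) mod 360° = 158.15° ≈ 158°.

158°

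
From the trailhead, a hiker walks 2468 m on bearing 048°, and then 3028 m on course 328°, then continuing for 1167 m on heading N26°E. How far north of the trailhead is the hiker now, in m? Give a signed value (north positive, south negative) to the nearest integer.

5268 m

Leg 1 (048°, 2468 m): east 2468 sin 48° = 1834.08, north 2468 cos 48° = 1651.41
Leg 2 (328°, 3028 m): east 3028 sin 328° = -1604.60, north 3028 cos 328° = 2567.89
Leg 3 (N26°E, 1167 m): east 1167 sin 26° = 511.58, north 1167 cos 26° = 1048.89
Net north component: 5268.20 m.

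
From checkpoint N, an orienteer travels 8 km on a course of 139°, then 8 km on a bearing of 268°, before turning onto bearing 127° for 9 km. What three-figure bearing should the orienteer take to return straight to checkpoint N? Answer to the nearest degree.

Leg 1 (139°, 8 km): east 8 sin 139° = 5.25, north 8 cos 139° = -6.04
Leg 2 (268°, 8 km): east 8 sin 268° = -8.00, north 8 cos 268° = -0.28
Leg 3 (127°, 9 km): east 9 sin 127° = 7.19, north 9 cos 127° = -5.42
Net displacement: 4.44 east, -11.73 north. Direction back to start is (-4.44, 11.73): bearing = atan2(-4.44, 11.73) mod 360° = 339.27° ≈ 339°.

339°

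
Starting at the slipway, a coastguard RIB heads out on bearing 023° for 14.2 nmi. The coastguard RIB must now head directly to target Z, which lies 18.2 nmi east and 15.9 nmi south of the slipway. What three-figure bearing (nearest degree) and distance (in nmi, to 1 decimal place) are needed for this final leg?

Leg 1 (023°, 14.2 nmi): east 14.2 sin 23° = 5.55, north 14.2 cos 23° = 13.07
Current position: (5.55, 13.07). Target: (18.2, -15.9). Remaining: Δeast = 12.65, Δnorth = -28.97.
Bearing = atan2(12.65, -28.97) mod 360° = 156.41°; distance = √((12.65)² + (-28.97)²) = 31.613 nmi.

156°, 31.6 nmi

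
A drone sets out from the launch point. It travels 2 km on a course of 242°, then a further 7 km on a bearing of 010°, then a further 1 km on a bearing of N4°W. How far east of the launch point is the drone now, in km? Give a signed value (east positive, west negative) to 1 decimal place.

-0.6 km

Leg 1 (242°, 2 km): east 2 sin 242° = -1.77, north 2 cos 242° = -0.94
Leg 2 (010°, 7 km): east 7 sin 10° = 1.22, north 7 cos 10° = 6.89
Leg 3 (N4°W, 1 km): east 1 sin 356° = -0.07, north 1 cos 356° = 1.00
Net east component: -0.62 km.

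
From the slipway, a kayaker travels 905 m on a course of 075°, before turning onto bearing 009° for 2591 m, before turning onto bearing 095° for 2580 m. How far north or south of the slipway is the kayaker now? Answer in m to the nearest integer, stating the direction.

Leg 1 (075°, 905 m): east 905 sin 75° = 874.16, north 905 cos 75° = 234.23
Leg 2 (009°, 2591 m): east 2591 sin 9° = 405.32, north 2591 cos 9° = 2559.10
Leg 3 (095°, 2580 m): east 2580 sin 95° = 2570.18, north 2580 cos 95° = -224.86
Net north component: 2568.47 m.

2568 m north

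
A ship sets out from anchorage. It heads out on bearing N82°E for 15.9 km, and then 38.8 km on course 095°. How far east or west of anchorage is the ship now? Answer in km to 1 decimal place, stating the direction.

Leg 1 (N82°E, 15.9 km): east 15.9 sin 82° = 15.75, north 15.9 cos 82° = 2.21
Leg 2 (095°, 38.8 km): east 38.8 sin 95° = 38.65, north 38.8 cos 95° = -3.38
Net east component: 54.40 km.

54.4 km east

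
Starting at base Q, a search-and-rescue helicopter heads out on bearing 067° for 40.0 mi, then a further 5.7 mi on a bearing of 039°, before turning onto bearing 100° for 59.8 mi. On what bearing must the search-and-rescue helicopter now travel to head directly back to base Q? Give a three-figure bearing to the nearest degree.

264°

Leg 1 (067°, 40.0 mi): east 40.0 sin 67° = 36.82, north 40.0 cos 67° = 15.63
Leg 2 (039°, 5.7 mi): east 5.7 sin 39° = 3.59, north 5.7 cos 39° = 4.43
Leg 3 (100°, 59.8 mi): east 59.8 sin 100° = 58.89, north 59.8 cos 100° = -10.38
Net displacement: 99.30 east, 9.67 north. Direction back to start is (-99.30, -9.67): bearing = atan2(-99.30, -9.67) mod 360° = 264.44° ≈ 264°.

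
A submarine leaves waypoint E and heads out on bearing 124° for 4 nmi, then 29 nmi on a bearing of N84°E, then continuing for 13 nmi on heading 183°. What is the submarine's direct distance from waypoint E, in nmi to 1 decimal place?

33.8 nmi

Leg 1 (124°, 4 nmi): east 4 sin 124° = 3.32, north 4 cos 124° = -2.24
Leg 2 (N84°E, 29 nmi): east 29 sin 84° = 28.84, north 29 cos 84° = 3.03
Leg 3 (183°, 13 nmi): east 13 sin 183° = -0.68, north 13 cos 183° = -12.98
Net: 31.48 east, -12.19 north. Distance = √((31.48)² + (-12.19)²) = 33.754 nmi.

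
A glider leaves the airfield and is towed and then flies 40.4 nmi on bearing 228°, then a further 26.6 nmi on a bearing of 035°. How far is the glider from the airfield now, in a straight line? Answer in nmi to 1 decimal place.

15.7 nmi

Leg 1 (228°, 40.4 nmi): east 40.4 sin 228° = -30.02, north 40.4 cos 228° = -27.03
Leg 2 (035°, 26.6 nmi): east 26.6 sin 35° = 15.26, north 26.6 cos 35° = 21.79
Net: -14.77 east, -5.24 north. Distance = √((-14.77)² + (-5.24)²) = 15.669 nmi.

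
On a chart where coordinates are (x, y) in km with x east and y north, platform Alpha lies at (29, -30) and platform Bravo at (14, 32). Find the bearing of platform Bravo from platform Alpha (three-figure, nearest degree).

Δeast = 14 − 29 = -15.00; Δnorth = 32 − -30 = 62.00.
Bearing = atan2(Δeast, Δnorth) mod 360° = 346.40° ≈ 346°.

346°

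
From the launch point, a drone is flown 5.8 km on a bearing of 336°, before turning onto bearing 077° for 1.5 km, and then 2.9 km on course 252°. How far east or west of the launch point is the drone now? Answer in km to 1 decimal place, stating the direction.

Leg 1 (336°, 5.8 km): east 5.8 sin 336° = -2.36, north 5.8 cos 336° = 5.30
Leg 2 (077°, 1.5 km): east 1.5 sin 77° = 1.46, north 1.5 cos 77° = 0.34
Leg 3 (252°, 2.9 km): east 2.9 sin 252° = -2.76, north 2.9 cos 252° = -0.90
Net east component: -3.66 km.

3.7 km west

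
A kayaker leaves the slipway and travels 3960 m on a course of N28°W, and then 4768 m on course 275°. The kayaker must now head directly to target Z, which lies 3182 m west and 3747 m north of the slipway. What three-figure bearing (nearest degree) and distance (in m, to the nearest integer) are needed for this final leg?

093°, 3431 m

Leg 1 (N28°W, 3960 m): east 3960 sin 332° = -1859.11, north 3960 cos 332° = 3496.47
Leg 2 (275°, 4768 m): east 4768 sin 275° = -4749.86, north 4768 cos 275° = 415.56
Current position: (-6608.96, 3912.03). Target: (-3182, 3747). Remaining: Δeast = 3426.96, Δnorth = -165.03.
Bearing = atan2(3426.96, -165.03) mod 360° = 92.76°; distance = √((3426.96)² + (-165.03)²) = 3430.935 m.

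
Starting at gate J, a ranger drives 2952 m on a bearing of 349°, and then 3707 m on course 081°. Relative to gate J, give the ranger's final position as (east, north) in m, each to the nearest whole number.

(3098, 3478)

Leg 1 (349°, 2952 m): east 2952 sin 349° = -563.27, north 2952 cos 349° = 2897.76
Leg 2 (081°, 3707 m): east 3707 sin 81° = 3661.36, north 3707 cos 81° = 579.90
Summing: 3098.09 m east, 3477.67 m north → (3098, 3478).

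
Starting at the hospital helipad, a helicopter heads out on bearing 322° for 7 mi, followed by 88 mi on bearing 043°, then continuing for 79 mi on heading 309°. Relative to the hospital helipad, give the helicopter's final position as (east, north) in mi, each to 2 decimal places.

Leg 1 (322°, 7 mi): east 7 sin 322° = -4.31, north 7 cos 322° = 5.52
Leg 2 (043°, 88 mi): east 88 sin 43° = 60.02, north 88 cos 43° = 64.36
Leg 3 (309°, 79 mi): east 79 sin 309° = -61.39, north 79 cos 309° = 49.72
Summing: -5.69 mi east, 119.59 mi north → (-5.69, 119.59).

(-5.69, 119.59)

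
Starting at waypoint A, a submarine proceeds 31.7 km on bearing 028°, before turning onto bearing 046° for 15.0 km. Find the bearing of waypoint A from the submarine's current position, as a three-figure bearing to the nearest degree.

214°

Leg 1 (028°, 31.7 km): east 31.7 sin 28° = 14.88, north 31.7 cos 28° = 27.99
Leg 2 (046°, 15.0 km): east 15.0 sin 46° = 10.79, north 15.0 cos 46° = 10.42
Net displacement: 25.67 east, 38.41 north. Direction back to start is (-25.67, -38.41): bearing = atan2(-25.67, -38.41) mod 360° = 213.76° ≈ 214°.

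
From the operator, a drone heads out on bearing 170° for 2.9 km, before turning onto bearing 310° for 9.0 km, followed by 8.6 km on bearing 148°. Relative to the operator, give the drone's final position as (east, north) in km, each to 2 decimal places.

Leg 1 (170°, 2.9 km): east 2.9 sin 170° = 0.50, north 2.9 cos 170° = -2.86
Leg 2 (310°, 9.0 km): east 9.0 sin 310° = -6.89, north 9.0 cos 310° = 5.79
Leg 3 (148°, 8.6 km): east 8.6 sin 148° = 4.56, north 8.6 cos 148° = -7.29
Summing: -1.83 km east, -4.36 km north → (-1.83, -4.36).

(-1.83, -4.36)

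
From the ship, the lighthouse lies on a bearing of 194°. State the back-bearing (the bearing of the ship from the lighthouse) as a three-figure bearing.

Back-bearing = 194° − 180° = 014°.

014°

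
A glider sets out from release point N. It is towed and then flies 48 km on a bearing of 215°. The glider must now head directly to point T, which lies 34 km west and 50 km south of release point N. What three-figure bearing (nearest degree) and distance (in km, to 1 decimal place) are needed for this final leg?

Leg 1 (215°, 48 km): east 48 sin 215° = -27.53, north 48 cos 215° = -39.32
Current position: (-27.53, -39.32). Target: (-34, -50). Remaining: Δeast = -6.47, Δnorth = -10.68.
Bearing = atan2(-6.47, -10.68) mod 360° = 211.20°; distance = √((-6.47)² + (-10.68)²) = 12.487 km.

211°, 12.5 km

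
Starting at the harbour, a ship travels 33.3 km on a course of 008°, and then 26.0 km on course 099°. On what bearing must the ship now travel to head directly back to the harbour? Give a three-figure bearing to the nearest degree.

Leg 1 (008°, 33.3 km): east 33.3 sin 8° = 4.63, north 33.3 cos 8° = 32.98
Leg 2 (099°, 26.0 km): east 26.0 sin 99° = 25.68, north 26.0 cos 99° = -4.07
Net displacement: 30.31 east, 28.91 north. Direction back to start is (-30.31, -28.91): bearing = atan2(-30.31, -28.91) mod 360° = 226.36° ≈ 226°.

226°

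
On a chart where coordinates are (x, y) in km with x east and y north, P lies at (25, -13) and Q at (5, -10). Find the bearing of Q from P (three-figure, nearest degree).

Δeast = 5 − 25 = -20.00; Δnorth = -10 − -13 = 3.00.
Bearing = atan2(Δeast, Δnorth) mod 360° = 278.53° ≈ 279°.

279°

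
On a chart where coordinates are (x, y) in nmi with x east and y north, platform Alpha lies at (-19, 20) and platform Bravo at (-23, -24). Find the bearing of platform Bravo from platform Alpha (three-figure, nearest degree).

Δeast = -23 − -19 = -4.00; Δnorth = -24 − 20 = -44.00.
Bearing = atan2(Δeast, Δnorth) mod 360° = 185.19° ≈ 185°.

185°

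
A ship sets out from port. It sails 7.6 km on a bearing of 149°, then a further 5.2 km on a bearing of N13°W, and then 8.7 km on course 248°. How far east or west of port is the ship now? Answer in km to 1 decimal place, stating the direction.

5.3 km west

Leg 1 (149°, 7.6 km): east 7.6 sin 149° = 3.91, north 7.6 cos 149° = -6.51
Leg 2 (N13°W, 5.2 km): east 5.2 sin 347° = -1.17, north 5.2 cos 347° = 5.07
Leg 3 (248°, 8.7 km): east 8.7 sin 248° = -8.07, north 8.7 cos 248° = -3.26
Net east component: -5.32 km.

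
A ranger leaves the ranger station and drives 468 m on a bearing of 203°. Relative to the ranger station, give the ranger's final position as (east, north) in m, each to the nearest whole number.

(-183, -431)

Leg 1 (203°, 468 m): east 468 sin 203° = -182.86, north 468 cos 203° = -430.80
Summing: -182.86 m east, -430.80 m north → (-183, -431).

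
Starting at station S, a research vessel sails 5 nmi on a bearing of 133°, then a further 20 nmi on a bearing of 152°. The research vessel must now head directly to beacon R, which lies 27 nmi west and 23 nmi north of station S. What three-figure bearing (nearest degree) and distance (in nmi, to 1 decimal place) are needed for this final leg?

Leg 1 (133°, 5 nmi): east 5 sin 133° = 3.66, north 5 cos 133° = -3.41
Leg 2 (152°, 20 nmi): east 20 sin 152° = 9.39, north 20 cos 152° = -17.66
Current position: (13.05, -21.07). Target: (-27, 23). Remaining: Δeast = -40.05, Δnorth = 44.07.
Bearing = atan2(-40.05, 44.07) mod 360° = 317.74°; distance = √((-40.05)² + (44.07)²) = 59.546 nmi.

318°, 59.5 nmi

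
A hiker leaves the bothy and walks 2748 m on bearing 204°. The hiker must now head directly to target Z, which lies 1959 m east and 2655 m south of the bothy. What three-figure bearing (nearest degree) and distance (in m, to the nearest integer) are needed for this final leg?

093°, 3080 m

Leg 1 (204°, 2748 m): east 2748 sin 204° = -1117.71, north 2748 cos 204° = -2510.42
Current position: (-1117.71, -2510.42). Target: (1959, -2655). Remaining: Δeast = 3076.71, Δnorth = -144.58.
Bearing = atan2(3076.71, -144.58) mod 360° = 92.69°; distance = √((3076.71)² + (-144.58)²) = 3080.107 m.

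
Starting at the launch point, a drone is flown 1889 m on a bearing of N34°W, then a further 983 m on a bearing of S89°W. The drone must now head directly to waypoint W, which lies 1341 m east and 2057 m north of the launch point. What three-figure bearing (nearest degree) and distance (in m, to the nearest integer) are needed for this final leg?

Leg 1 (N34°W, 1889 m): east 1889 sin 326° = -1056.32, north 1889 cos 326° = 1566.05
Leg 2 (S89°W, 983 m): east 983 sin 269° = -982.85, north 983 cos 269° = -17.16
Current position: (-2039.17, 1548.90). Target: (1341, 2057). Remaining: Δeast = 3380.17, Δnorth = 508.10.
Bearing = atan2(3380.17, 508.10) mod 360° = 81.45°; distance = √((3380.17)² + (508.10)²) = 3418.141 m.

081°, 3418 m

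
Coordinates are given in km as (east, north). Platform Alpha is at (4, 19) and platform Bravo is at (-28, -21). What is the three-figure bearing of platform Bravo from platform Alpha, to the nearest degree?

Δeast = -28 − 4 = -32.00; Δnorth = -21 − 19 = -40.00.
Bearing = atan2(Δeast, Δnorth) mod 360° = 218.66° ≈ 219°.

219°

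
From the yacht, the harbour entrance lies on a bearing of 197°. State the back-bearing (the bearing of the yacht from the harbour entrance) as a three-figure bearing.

017°

Back-bearing = 197° − 180° = 017°.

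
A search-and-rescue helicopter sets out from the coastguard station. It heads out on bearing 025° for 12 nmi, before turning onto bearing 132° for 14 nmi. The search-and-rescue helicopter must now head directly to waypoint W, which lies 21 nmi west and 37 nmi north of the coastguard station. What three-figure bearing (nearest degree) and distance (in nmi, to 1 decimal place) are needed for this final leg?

314°, 50.9 nmi

Leg 1 (025°, 12 nmi): east 12 sin 25° = 5.07, north 12 cos 25° = 10.88
Leg 2 (132°, 14 nmi): east 14 sin 132° = 10.40, north 14 cos 132° = -9.37
Current position: (15.48, 1.51). Target: (-21, 37). Remaining: Δeast = -36.48, Δnorth = 35.49.
Bearing = atan2(-36.48, 35.49) mod 360° = 314.22°; distance = √((-36.48)² + (35.49)²) = 50.894 nmi.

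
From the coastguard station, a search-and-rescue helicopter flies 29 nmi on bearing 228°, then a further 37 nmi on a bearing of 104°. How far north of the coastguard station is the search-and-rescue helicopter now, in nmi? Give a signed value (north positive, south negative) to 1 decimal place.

-28.4 nmi

Leg 1 (228°, 29 nmi): east 29 sin 228° = -21.55, north 29 cos 228° = -19.40
Leg 2 (104°, 37 nmi): east 37 sin 104° = 35.90, north 37 cos 104° = -8.95
Net north component: -28.36 nmi.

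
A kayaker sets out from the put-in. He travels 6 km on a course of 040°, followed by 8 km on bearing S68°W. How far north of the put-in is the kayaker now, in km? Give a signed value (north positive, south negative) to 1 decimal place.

Leg 1 (040°, 6 km): east 6 sin 40° = 3.86, north 6 cos 40° = 4.60
Leg 2 (S68°W, 8 km): east 8 sin 248° = -7.42, north 8 cos 248° = -3.00
Net north component: 1.60 km.

1.6 km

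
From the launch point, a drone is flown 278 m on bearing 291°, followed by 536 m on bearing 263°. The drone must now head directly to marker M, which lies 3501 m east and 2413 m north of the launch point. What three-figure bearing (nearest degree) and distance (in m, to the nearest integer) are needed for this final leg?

061°, 4908 m

Leg 1 (291°, 278 m): east 278 sin 291° = -259.54, north 278 cos 291° = 99.63
Leg 2 (263°, 536 m): east 536 sin 263° = -532.00, north 536 cos 263° = -65.32
Current position: (-791.54, 34.30). Target: (3501, 2413). Remaining: Δeast = 4292.54, Δnorth = 2378.70.
Bearing = atan2(4292.54, 2378.70) mod 360° = 61.01°; distance = √((4292.54)² + (2378.70)²) = 4907.555 m.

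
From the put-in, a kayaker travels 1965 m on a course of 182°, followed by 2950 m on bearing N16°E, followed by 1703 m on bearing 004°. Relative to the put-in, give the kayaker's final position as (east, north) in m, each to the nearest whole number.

(863, 2571)

Leg 1 (182°, 1965 m): east 1965 sin 182° = -68.58, north 1965 cos 182° = -1963.80
Leg 2 (N16°E, 2950 m): east 2950 sin 16° = 813.13, north 2950 cos 16° = 2835.72
Leg 3 (004°, 1703 m): east 1703 sin 4° = 118.80, north 1703 cos 4° = 1698.85
Summing: 863.35 m east, 2570.77 m north → (863, 2571).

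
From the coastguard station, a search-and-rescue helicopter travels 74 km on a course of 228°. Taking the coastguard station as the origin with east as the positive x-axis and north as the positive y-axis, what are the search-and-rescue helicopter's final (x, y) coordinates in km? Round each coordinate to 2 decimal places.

(-54.99, -49.52)

Leg 1 (228°, 74 km): east 74 sin 228° = -54.99, north 74 cos 228° = -49.52
Summing: -54.99 km east, -49.52 km north → (-54.99, -49.52).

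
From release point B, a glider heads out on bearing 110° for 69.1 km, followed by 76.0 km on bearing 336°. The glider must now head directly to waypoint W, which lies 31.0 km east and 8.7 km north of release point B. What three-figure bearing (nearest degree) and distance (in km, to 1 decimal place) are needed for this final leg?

185°, 37.2 km

Leg 1 (110°, 69.1 km): east 69.1 sin 110° = 64.93, north 69.1 cos 110° = -23.63
Leg 2 (336°, 76.0 km): east 76.0 sin 336° = -30.91, north 76.0 cos 336° = 69.43
Current position: (34.02, 45.80). Target: (31.0, 8.7). Remaining: Δeast = -3.02, Δnorth = -37.10.
Bearing = atan2(-3.02, -37.10) mod 360° = 184.66°; distance = √((-3.02)² + (-37.10)²) = 37.219 km.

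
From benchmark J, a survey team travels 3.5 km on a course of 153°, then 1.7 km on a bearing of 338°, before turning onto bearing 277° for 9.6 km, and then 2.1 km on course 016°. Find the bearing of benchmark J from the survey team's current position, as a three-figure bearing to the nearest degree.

102°

Leg 1 (153°, 3.5 km): east 3.5 sin 153° = 1.59, north 3.5 cos 153° = -3.12
Leg 2 (338°, 1.7 km): east 1.7 sin 338° = -0.64, north 1.7 cos 338° = 1.58
Leg 3 (277°, 9.6 km): east 9.6 sin 277° = -9.53, north 9.6 cos 277° = 1.17
Leg 4 (016°, 2.1 km): east 2.1 sin 16° = 0.58, north 2.1 cos 16° = 2.02
Net displacement: -8.00 east, 1.65 north. Direction back to start is (8.00, -1.65): bearing = atan2(8.00, -1.65) mod 360° = 101.63° ≈ 102°.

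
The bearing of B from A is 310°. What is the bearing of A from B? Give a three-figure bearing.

130°

Back-bearing = 310° − 180° = 130°.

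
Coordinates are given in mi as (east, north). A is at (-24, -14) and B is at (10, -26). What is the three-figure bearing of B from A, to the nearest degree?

109°

Δeast = 10 − -24 = 34.00; Δnorth = -26 − -14 = -12.00.
Bearing = atan2(Δeast, Δnorth) mod 360° = 109.44° ≈ 109°.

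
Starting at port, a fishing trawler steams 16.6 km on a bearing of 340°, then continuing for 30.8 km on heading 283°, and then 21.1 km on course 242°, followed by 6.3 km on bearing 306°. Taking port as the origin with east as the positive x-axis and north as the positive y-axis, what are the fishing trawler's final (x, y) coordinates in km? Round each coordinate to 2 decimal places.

Leg 1 (340°, 16.6 km): east 16.6 sin 340° = -5.68, north 16.6 cos 340° = 15.60
Leg 2 (283°, 30.8 km): east 30.8 sin 283° = -30.01, north 30.8 cos 283° = 6.93
Leg 3 (242°, 21.1 km): east 21.1 sin 242° = -18.63, north 21.1 cos 242° = -9.91
Leg 4 (306°, 6.3 km): east 6.3 sin 306° = -5.10, north 6.3 cos 306° = 3.70
Summing: -59.42 km east, 16.32 km north → (-59.42, 16.32).

(-59.42, 16.32)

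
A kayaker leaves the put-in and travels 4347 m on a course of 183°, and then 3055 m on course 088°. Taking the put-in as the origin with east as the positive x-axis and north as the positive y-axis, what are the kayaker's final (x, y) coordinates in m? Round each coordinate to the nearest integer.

Leg 1 (183°, 4347 m): east 4347 sin 183° = -227.50, north 4347 cos 183° = -4341.04
Leg 2 (088°, 3055 m): east 3055 sin 88° = 3053.14, north 3055 cos 88° = 106.62
Summing: 2825.63 m east, -4234.42 m north → (2826, -4234).

(2826, -4234)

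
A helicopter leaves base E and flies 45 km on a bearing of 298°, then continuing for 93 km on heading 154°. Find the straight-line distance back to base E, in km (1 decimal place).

62.5 km

Leg 1 (298°, 45 km): east 45 sin 298° = -39.73, north 45 cos 298° = 21.13
Leg 2 (154°, 93 km): east 93 sin 154° = 40.77, north 93 cos 154° = -83.59
Net: 1.04 east, -62.46 north. Distance = √((1.04)² + (-62.46)²) = 62.470 km.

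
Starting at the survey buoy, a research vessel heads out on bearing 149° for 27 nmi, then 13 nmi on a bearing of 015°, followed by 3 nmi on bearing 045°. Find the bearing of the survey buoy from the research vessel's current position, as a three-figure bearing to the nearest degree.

Leg 1 (149°, 27 nmi): east 27 sin 149° = 13.91, north 27 cos 149° = -23.14
Leg 2 (015°, 13 nmi): east 13 sin 15° = 3.36, north 13 cos 15° = 12.56
Leg 3 (045°, 3 nmi): east 3 sin 45° = 2.12, north 3 cos 45° = 2.12
Net displacement: 19.39 east, -8.47 north. Direction back to start is (-19.39, 8.47): bearing = atan2(-19.39, 8.47) mod 360° = 293.58° ≈ 294°.

294°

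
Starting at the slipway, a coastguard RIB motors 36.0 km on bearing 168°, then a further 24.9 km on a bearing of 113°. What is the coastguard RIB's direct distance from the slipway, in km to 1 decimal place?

54.3 km

Leg 1 (168°, 36.0 km): east 36.0 sin 168° = 7.48, north 36.0 cos 168° = -35.21
Leg 2 (113°, 24.9 km): east 24.9 sin 113° = 22.92, north 24.9 cos 113° = -9.73
Net: 30.41 east, -44.94 north. Distance = √((30.41)² + (-44.94)²) = 54.262 km.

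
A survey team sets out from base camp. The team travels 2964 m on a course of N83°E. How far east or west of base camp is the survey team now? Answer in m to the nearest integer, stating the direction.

Leg 1 (N83°E, 2964 m): east 2964 sin 83° = 2941.91, north 2964 cos 83° = 361.22
Net east component: 2941.91 m.

2942 m east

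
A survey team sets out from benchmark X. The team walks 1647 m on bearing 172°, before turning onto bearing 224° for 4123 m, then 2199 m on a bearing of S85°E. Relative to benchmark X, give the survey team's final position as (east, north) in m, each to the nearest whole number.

Leg 1 (172°, 1647 m): east 1647 sin 172° = 229.22, north 1647 cos 172° = -1630.97
Leg 2 (224°, 4123 m): east 4123 sin 224° = -2864.08, north 4123 cos 224° = -2965.84
Leg 3 (S85°E, 2199 m): east 2199 sin 95° = 2190.63, north 2199 cos 95° = -191.66
Summing: -444.23 m east, -4788.46 m north → (-444, -4788).

(-444, -4788)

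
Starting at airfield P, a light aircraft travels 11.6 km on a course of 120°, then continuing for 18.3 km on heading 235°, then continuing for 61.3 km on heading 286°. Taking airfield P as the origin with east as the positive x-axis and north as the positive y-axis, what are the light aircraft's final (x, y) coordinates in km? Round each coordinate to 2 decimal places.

(-63.87, 0.60)

Leg 1 (120°, 11.6 km): east 11.6 sin 120° = 10.05, north 11.6 cos 120° = -5.80
Leg 2 (235°, 18.3 km): east 18.3 sin 235° = -14.99, north 18.3 cos 235° = -10.50
Leg 3 (286°, 61.3 km): east 61.3 sin 286° = -58.93, north 61.3 cos 286° = 16.90
Summing: -63.87 km east, 0.60 km north → (-63.87, 0.60).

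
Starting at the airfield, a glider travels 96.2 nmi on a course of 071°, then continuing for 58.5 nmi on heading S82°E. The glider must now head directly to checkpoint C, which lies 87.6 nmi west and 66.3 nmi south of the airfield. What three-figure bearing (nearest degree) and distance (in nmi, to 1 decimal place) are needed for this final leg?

Leg 1 (071°, 96.2 nmi): east 96.2 sin 71° = 90.96, north 96.2 cos 71° = 31.32
Leg 2 (S82°E, 58.5 nmi): east 58.5 sin 98° = 57.93, north 58.5 cos 98° = -8.14
Current position: (148.89, 23.18). Target: (-87.6, -66.3). Remaining: Δeast = -236.49, Δnorth = -89.48.
Bearing = atan2(-236.49, -89.48) mod 360° = 249.28°; distance = √((-236.49)² + (-89.48)²) = 252.851 nmi.

249°, 252.9 nmi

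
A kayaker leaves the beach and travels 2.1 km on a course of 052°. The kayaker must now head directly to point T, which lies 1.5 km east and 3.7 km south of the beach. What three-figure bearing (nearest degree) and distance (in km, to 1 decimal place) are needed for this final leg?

182°, 5.0 km

Leg 1 (052°, 2.1 km): east 2.1 sin 52° = 1.65, north 2.1 cos 52° = 1.29
Current position: (1.65, 1.29). Target: (1.5, -3.7). Remaining: Δeast = -0.15, Δnorth = -4.99.
Bearing = atan2(-0.15, -4.99) mod 360° = 181.78°; distance = √((-0.15)² + (-4.99)²) = 4.995 km.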